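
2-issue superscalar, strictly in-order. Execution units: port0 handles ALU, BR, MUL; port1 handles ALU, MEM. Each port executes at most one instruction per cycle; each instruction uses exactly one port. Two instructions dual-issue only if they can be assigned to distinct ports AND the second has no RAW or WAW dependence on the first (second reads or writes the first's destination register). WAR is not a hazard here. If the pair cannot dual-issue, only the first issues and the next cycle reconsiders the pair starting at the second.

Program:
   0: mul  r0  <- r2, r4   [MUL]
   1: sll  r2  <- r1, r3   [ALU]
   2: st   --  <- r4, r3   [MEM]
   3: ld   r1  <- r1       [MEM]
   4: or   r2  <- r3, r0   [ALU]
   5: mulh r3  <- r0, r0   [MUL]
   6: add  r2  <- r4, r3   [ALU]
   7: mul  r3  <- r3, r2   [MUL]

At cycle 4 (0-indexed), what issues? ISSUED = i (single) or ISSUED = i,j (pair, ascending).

ISSUED = 6

t=0 i0/i1:mul.MUL+sll.ALU ; pair
t=1 i2:st.MEM ; no-port MEM/MEM
t=2 i3/i4:ld.MEM+or.ALU ; pair
t=3 i5:mulh.MUL ; RAW r3
t=4 i6:add.ALU ; RAW r2
t=5 i7:mul.MUL ; tail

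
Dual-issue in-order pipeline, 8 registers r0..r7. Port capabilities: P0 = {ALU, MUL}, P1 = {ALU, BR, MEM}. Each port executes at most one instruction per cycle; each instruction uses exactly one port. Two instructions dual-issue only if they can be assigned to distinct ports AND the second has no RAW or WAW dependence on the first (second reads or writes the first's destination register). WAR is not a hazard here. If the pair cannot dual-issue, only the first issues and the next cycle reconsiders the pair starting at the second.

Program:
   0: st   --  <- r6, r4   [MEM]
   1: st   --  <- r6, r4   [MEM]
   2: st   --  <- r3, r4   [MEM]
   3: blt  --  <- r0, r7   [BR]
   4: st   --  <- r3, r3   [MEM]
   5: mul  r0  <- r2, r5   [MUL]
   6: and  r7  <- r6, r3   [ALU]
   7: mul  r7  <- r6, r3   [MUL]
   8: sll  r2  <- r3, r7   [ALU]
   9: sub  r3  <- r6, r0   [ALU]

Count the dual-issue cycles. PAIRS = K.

PAIRS = 2

[0] i0  st  -- no-port MEM/MEM
[1] i1  st  -- no-port MEM/MEM
[2] i2  st  -- no-port MEM/BR
[3] i3  blt  -- no-port BR/MEM
[4] i4/i5  st;mul  -- pair
[5] i6  and  -- WAW r7
[6] i7  mul  -- RAW r7
[7] i8/i9  sll;sub  -- pair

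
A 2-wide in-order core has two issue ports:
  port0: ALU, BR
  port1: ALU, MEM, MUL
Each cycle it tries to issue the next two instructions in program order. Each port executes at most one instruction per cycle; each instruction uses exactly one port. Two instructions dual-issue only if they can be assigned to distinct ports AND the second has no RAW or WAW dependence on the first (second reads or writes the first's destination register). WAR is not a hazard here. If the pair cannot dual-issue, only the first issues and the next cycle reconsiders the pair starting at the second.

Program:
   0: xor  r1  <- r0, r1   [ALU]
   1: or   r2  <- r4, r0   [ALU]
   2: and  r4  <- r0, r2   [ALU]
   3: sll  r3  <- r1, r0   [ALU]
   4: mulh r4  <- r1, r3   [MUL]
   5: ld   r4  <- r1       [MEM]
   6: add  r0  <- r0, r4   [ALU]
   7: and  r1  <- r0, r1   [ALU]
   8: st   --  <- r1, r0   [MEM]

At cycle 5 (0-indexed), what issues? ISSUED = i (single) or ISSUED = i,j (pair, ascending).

0. xor;or @i0,i1  | dual
1. and;sll @i2,i3  | dual
2. mulh @i4  | no-port MUL/MEM
3. ld @i5  | RAW r4
4. add @i6  | RAW r0
5. and @i7  | RAW r1
6. st @i8  | tail

ISSUED = 7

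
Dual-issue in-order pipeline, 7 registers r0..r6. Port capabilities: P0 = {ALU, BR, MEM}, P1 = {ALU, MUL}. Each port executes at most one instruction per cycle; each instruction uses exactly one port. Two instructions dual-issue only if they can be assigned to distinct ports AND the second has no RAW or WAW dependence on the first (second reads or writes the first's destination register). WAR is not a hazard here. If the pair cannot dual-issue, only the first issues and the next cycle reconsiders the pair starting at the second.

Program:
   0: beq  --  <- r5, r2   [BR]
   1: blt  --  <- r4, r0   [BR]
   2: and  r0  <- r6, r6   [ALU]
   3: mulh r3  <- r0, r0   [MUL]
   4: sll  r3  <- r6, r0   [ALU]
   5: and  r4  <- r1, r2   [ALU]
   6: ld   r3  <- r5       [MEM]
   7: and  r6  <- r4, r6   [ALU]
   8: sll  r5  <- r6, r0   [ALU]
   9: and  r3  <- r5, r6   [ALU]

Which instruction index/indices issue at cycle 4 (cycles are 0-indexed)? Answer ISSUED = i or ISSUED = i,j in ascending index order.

  cy0 -> i0 (beq) no-port BR/BR
  cy1 -> i1+i2 (blt;and) dual
  cy2 -> i3 (mulh) WAW r3
  cy3 -> i4+i5 (sll;and) dual
  cy4 -> i6+i7 (ld;and) dual
  cy5 -> i8 (sll) RAW r5
  cy6 -> i9 (and) tail

ISSUED = 6,7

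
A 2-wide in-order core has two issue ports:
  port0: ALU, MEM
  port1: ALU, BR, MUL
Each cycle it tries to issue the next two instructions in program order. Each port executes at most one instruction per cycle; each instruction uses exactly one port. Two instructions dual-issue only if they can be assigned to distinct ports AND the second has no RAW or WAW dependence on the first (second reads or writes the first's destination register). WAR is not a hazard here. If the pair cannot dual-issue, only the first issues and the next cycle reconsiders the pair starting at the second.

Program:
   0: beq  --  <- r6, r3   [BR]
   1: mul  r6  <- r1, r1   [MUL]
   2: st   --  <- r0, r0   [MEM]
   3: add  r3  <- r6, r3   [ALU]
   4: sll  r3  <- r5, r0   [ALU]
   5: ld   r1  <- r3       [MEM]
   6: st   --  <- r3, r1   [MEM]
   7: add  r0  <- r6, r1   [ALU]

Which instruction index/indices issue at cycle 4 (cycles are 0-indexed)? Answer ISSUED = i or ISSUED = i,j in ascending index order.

[0] i0  beq  -- no-port BR/MUL
[1] i1,i2  mul;st  -- 2-wide
[2] i3  add  -- WAW r3
[3] i4  sll  -- RAW r3
[4] i5  ld  -- no-port MEM/MEM
[5] i6,i7  st;add  -- 2-wide

ISSUED = 5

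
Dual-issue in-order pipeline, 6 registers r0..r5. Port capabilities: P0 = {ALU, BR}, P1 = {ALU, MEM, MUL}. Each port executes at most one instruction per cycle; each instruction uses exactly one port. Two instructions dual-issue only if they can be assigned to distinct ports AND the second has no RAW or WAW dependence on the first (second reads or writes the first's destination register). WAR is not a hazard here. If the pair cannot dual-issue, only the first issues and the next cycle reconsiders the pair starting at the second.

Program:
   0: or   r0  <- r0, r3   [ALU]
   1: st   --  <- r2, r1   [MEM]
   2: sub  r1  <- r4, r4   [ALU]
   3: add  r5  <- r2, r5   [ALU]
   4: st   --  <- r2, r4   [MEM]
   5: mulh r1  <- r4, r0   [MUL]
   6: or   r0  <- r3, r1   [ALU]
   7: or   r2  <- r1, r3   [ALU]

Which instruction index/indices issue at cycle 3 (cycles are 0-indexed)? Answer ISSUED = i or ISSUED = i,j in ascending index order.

c0: i0/i1 or.ALU+st.MEM  pair
c1: i2/i3 sub.ALU+add.ALU  pair
c2: i4 st.MEM  no-port MEM/MUL
c3: i5 mulh.MUL  RAW r1
c4: i6/i7 or.ALU+or.ALU  pair

ISSUED = 5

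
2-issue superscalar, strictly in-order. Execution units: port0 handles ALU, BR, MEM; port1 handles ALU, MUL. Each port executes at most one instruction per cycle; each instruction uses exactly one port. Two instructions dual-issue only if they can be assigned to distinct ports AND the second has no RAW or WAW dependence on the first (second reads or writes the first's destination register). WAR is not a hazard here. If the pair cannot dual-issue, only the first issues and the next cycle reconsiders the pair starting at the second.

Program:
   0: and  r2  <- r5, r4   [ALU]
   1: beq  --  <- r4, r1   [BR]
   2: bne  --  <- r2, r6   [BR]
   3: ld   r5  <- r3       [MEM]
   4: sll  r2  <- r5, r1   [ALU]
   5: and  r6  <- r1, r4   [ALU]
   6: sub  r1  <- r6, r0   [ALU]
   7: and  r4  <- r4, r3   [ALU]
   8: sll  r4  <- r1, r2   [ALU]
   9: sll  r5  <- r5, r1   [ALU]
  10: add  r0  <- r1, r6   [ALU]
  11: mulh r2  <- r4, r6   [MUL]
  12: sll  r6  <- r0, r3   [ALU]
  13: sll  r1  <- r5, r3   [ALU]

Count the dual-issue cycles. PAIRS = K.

PAIRS = 6

[0] i0+i1  and beq  -- pair
[1] i2  bne  -- no-port BR/MEM
[2] i3  ld  -- RAW r5
[3] i4+i5  sll and  -- pair
[4] i6+i7  sub and  -- pair
[5] i8+i9  sll sll  -- pair
[6] i10+i11  add mulh  -- pair
[7] i12+i13  sll sll  -- pair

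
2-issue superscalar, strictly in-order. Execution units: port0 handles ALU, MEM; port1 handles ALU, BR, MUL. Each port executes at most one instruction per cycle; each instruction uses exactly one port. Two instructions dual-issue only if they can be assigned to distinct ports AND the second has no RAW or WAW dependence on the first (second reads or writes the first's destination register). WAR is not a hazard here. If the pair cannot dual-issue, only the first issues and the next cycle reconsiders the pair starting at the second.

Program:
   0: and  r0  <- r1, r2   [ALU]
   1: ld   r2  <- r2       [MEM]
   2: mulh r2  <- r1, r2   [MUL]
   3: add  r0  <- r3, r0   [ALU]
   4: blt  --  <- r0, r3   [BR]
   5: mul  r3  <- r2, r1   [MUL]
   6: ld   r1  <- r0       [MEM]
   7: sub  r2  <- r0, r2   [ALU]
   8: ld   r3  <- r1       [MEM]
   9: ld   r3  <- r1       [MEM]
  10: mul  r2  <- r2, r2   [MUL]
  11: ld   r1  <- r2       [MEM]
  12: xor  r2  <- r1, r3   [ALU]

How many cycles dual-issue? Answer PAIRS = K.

[0] i0,i1  and/ld  -- 2-wide
[1] i2,i3  mulh/add  -- 2-wide
[2] i4  blt  -- no-port BR/MUL
[3] i5,i6  mul/ld  -- 2-wide
[4] i7,i8  sub/ld  -- 2-wide
[5] i9,i10  ld/mul  -- 2-wide
[6] i11  ld  -- RAW r1
[7] i12  xor  -- tail

PAIRS = 5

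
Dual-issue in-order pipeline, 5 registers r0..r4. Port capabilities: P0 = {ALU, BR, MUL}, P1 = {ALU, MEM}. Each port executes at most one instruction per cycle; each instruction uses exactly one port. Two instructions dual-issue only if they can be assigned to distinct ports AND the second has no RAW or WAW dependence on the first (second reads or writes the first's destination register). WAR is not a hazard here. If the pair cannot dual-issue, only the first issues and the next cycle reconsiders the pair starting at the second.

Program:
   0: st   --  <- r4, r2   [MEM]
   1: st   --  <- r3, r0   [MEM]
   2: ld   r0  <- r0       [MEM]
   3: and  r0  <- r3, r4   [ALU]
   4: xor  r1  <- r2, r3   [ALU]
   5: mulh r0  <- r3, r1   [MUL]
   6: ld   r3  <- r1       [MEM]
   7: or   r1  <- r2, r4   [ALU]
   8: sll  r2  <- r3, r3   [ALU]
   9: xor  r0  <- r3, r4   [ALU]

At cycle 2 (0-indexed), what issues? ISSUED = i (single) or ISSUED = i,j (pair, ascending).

ISSUED = 2

  cy0 -> i0 (st) no-port MEM/MEM
  cy1 -> i1 (st) no-port MEM/MEM
  cy2 -> i2 (ld) WAW r0
  cy3 -> i3+i4 (and;xor) 2-wide
  cy4 -> i5+i6 (mulh;ld) 2-wide
  cy5 -> i7+i8 (or;sll) 2-wide
  cy6 -> i9 (xor) tail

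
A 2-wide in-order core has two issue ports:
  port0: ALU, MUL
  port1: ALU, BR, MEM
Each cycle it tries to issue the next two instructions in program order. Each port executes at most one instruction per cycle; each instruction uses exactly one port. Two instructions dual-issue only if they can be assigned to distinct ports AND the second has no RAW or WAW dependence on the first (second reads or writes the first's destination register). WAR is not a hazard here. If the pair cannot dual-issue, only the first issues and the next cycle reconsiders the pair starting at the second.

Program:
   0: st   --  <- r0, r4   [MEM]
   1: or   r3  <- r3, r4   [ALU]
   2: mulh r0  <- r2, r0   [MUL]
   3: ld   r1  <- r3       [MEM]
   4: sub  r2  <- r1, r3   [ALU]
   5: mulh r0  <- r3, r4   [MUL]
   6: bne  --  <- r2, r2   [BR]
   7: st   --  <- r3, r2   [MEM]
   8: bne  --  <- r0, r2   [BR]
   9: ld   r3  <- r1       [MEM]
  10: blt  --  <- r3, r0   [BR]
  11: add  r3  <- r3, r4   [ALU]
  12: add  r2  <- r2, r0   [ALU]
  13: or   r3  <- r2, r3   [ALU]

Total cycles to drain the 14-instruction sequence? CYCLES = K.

CYCLES = 10

t=0 i0,i1:st;or ; 2-wide
t=1 i2,i3:mulh;ld ; 2-wide
t=2 i4,i5:sub;mulh ; 2-wide
t=3 i6:bne ; no-port BR/MEM
t=4 i7:st ; no-port MEM/BR
t=5 i8:bne ; no-port BR/MEM
t=6 i9:ld ; no-port MEM/BR
t=7 i10,i11:blt;add ; 2-wide
t=8 i12:add ; RAW r2
t=9 i13:or ; tail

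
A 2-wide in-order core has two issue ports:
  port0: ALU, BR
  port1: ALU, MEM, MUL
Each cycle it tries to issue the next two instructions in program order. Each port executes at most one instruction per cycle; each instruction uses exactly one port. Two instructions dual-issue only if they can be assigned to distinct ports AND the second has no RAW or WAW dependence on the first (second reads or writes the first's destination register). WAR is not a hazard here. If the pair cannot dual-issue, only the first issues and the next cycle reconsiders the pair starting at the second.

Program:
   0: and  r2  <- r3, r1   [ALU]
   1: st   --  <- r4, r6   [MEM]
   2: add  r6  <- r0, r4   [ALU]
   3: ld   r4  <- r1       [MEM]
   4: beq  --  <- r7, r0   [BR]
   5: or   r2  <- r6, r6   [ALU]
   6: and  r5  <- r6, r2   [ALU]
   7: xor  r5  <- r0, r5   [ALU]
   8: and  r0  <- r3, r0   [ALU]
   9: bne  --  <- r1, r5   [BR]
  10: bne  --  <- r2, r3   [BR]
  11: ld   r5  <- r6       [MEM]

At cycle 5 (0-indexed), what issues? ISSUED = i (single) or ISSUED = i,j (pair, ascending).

ISSUED = 9

#0 head=0: and.ALU/st.MEM i0&i1 2-wide
#1 head=2: add.ALU/ld.MEM i2&i3 2-wide
#2 head=4: beq.BR/or.ALU i4&i5 2-wide
#3 head=6: and.ALU i6 RAW+WAW r5
#4 head=7: xor.ALU/and.ALU i7&i8 2-wide
#5 head=9: bne.BR i9 no-port BR/BR
#6 head=10: bne.BR/ld.MEM i10&i11 2-wide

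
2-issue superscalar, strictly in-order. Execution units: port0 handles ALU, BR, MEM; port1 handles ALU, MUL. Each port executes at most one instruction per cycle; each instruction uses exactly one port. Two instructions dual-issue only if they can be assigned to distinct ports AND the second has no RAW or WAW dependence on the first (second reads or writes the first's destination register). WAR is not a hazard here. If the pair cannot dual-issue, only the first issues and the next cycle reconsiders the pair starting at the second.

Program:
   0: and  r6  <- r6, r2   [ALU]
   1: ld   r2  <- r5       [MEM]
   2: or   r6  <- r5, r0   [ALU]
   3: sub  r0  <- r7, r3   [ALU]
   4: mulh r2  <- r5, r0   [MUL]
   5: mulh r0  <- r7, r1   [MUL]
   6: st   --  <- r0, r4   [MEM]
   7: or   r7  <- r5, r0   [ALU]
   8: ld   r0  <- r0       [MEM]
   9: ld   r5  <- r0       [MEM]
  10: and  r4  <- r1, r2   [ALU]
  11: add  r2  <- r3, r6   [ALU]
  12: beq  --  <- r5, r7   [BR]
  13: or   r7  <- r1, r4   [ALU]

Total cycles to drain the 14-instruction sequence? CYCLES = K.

CYCLES = 9

t=0 i0/i1:and.ALU+ld.MEM ; 2-wide
t=1 i2/i3:or.ALU+sub.ALU ; 2-wide
t=2 i4:mulh.MUL ; no-port MUL/MUL
t=3 i5:mulh.MUL ; RAW r0
t=4 i6/i7:st.MEM+or.ALU ; 2-wide
t=5 i8:ld.MEM ; no-port MEM/MEM
t=6 i9/i10:ld.MEM+and.ALU ; 2-wide
t=7 i11/i12:add.ALU+beq.BR ; 2-wide
t=8 i13:or.ALU ; tail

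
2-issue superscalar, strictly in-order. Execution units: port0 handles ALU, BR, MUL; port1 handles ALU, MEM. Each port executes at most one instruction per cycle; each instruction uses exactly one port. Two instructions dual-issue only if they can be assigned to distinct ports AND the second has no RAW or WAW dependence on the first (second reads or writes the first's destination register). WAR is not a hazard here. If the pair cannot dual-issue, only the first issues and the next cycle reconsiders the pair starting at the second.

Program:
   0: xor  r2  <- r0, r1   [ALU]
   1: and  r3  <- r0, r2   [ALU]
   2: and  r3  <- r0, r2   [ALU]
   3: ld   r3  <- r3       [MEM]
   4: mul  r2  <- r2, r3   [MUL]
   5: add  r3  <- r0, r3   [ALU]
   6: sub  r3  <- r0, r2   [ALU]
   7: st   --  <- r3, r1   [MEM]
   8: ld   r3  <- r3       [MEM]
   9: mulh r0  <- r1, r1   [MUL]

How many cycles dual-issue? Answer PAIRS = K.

#0 head=0: xor.ALU i0 RAW r2
#1 head=1: and.ALU i1 WAW r3
#2 head=2: and.ALU i2 RAW+WAW r3
#3 head=3: ld.MEM i3 RAW r3
#4 head=4: mul.MUL;add.ALU i4&i5 dual
#5 head=6: sub.ALU i6 RAW r3
#6 head=7: st.MEM i7 no-port MEM/MEM
#7 head=8: ld.MEM;mulh.MUL i8&i9 dual

PAIRS = 2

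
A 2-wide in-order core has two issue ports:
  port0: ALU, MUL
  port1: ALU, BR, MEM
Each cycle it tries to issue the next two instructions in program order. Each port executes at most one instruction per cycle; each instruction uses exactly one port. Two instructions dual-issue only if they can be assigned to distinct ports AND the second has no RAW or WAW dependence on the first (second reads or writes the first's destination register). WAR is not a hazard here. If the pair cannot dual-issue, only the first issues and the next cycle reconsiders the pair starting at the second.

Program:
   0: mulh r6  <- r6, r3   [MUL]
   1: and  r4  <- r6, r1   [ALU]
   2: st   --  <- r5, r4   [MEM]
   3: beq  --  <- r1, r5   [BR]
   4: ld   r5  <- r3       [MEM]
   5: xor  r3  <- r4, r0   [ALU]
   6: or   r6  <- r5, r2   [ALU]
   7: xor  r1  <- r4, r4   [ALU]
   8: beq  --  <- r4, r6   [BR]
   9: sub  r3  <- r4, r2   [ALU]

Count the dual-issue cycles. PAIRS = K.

PAIRS = 3

[0] i0  mulh.MUL  -- RAW r6
[1] i1  and.ALU  -- RAW r4
[2] i2  st.MEM  -- no-port MEM/BR
[3] i3  beq.BR  -- no-port BR/MEM
[4] i4/i5  ld.MEM xor.ALU  -- dual
[5] i6/i7  or.ALU xor.ALU  -- dual
[6] i8/i9  beq.BR sub.ALU  -- dual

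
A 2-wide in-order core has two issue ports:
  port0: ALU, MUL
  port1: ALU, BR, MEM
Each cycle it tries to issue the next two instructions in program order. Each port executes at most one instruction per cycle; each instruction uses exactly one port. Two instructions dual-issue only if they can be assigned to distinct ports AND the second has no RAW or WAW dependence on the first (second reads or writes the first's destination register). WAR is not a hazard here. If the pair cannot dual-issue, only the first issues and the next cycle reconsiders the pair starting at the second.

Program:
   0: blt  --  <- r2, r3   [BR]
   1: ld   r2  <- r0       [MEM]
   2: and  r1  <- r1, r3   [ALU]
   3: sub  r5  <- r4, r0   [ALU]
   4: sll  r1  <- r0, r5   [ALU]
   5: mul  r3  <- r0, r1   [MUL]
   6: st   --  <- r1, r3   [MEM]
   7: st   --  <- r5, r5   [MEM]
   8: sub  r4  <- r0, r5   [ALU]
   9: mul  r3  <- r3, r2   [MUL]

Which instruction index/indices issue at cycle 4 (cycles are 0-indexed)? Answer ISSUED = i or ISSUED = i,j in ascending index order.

0. blt.BR @i0  | no-port BR/MEM
1. ld.MEM;and.ALU @i1,i2  | 2-wide
2. sub.ALU @i3  | RAW r5
3. sll.ALU @i4  | RAW r1
4. mul.MUL @i5  | RAW r3
5. st.MEM @i6  | no-port MEM/MEM
6. st.MEM;sub.ALU @i7,i8  | 2-wide
7. mul.MUL @i9  | tail

ISSUED = 5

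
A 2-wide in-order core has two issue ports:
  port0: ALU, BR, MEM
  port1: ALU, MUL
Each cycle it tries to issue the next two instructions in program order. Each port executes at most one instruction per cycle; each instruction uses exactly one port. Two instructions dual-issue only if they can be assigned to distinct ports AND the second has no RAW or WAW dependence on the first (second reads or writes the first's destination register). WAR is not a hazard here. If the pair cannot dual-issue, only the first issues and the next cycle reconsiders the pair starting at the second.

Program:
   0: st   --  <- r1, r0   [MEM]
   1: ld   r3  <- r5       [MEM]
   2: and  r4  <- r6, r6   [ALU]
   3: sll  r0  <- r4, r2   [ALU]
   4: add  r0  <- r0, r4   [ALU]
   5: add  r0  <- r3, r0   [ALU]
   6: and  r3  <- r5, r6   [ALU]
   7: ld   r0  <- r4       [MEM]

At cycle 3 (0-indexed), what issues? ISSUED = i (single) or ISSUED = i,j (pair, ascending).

t=0 i0:st.MEM ; no-port MEM/MEM
t=1 i1&i2:ld.MEM and.ALU ; 2-wide
t=2 i3:sll.ALU ; RAW+WAW r0
t=3 i4:add.ALU ; RAW+WAW r0
t=4 i5&i6:add.ALU and.ALU ; 2-wide
t=5 i7:ld.MEM ; tail

ISSUED = 4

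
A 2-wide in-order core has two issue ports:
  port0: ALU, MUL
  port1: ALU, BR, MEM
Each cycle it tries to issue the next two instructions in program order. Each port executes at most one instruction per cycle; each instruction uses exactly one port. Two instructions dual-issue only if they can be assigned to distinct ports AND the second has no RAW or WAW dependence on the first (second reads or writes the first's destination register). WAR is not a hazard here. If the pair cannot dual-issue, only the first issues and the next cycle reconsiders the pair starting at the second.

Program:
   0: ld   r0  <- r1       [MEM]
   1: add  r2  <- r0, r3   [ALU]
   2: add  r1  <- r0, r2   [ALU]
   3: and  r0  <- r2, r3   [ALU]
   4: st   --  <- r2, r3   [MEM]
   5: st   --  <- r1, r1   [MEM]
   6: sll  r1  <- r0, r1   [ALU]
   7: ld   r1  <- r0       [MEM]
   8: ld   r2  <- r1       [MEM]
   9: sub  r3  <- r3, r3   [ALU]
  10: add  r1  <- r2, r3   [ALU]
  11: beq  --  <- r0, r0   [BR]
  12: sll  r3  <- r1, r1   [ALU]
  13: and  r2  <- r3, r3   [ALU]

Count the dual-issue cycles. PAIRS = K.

0. ld @i0  | RAW r0
1. add @i1  | RAW r2
2. add+and @i2+i3  | 2-wide
3. st @i4  | no-port MEM/MEM
4. st+sll @i5+i6  | 2-wide
5. ld @i7  | no-port MEM/MEM
6. ld+sub @i8+i9  | 2-wide
7. add+beq @i10+i11  | 2-wide
8. sll @i12  | RAW r3
9. and @i13  | tail

PAIRS = 4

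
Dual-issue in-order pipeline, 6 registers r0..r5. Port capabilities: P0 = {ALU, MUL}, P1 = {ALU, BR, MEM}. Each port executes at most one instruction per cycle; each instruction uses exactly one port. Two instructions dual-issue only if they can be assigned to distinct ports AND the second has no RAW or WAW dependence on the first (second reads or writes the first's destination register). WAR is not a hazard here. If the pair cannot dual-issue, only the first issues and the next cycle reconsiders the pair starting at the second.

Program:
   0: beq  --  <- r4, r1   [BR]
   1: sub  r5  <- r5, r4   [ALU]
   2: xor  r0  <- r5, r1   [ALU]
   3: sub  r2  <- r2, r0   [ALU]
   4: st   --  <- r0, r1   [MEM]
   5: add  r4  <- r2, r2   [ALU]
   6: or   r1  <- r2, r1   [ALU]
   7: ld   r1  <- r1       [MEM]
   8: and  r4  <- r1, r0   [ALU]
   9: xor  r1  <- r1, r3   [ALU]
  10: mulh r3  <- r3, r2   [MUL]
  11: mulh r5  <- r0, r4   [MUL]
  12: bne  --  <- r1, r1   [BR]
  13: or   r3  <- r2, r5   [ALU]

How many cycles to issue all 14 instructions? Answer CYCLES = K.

[0] i0/i1  beq.BR sub.ALU  -- 2-wide
[1] i2  xor.ALU  -- RAW r0
[2] i3/i4  sub.ALU st.MEM  -- 2-wide
[3] i5/i6  add.ALU or.ALU  -- 2-wide
[4] i7  ld.MEM  -- RAW r1
[5] i8/i9  and.ALU xor.ALU  -- 2-wide
[6] i10  mulh.MUL  -- no-port MUL/MUL
[7] i11/i12  mulh.MUL bne.BR  -- 2-wide
[8] i13  or.ALU  -- tail

CYCLES = 9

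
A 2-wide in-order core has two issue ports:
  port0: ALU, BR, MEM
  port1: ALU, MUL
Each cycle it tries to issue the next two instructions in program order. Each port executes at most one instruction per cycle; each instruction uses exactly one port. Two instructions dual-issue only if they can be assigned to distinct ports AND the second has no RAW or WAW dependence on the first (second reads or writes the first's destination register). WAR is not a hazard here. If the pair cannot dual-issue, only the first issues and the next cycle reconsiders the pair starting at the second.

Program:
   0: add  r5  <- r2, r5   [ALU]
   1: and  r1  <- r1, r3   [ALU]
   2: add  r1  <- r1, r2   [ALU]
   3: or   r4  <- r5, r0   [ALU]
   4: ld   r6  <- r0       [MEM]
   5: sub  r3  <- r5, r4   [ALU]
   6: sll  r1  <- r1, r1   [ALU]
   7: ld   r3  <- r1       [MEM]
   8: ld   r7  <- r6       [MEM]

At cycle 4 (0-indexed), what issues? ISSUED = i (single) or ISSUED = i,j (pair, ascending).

ISSUED = 7

t=0 i0/i1:add.ALU and.ALU ; dual
t=1 i2/i3:add.ALU or.ALU ; dual
t=2 i4/i5:ld.MEM sub.ALU ; dual
t=3 i6:sll.ALU ; RAW r1
t=4 i7:ld.MEM ; no-port MEM/MEM
t=5 i8:ld.MEM ; tail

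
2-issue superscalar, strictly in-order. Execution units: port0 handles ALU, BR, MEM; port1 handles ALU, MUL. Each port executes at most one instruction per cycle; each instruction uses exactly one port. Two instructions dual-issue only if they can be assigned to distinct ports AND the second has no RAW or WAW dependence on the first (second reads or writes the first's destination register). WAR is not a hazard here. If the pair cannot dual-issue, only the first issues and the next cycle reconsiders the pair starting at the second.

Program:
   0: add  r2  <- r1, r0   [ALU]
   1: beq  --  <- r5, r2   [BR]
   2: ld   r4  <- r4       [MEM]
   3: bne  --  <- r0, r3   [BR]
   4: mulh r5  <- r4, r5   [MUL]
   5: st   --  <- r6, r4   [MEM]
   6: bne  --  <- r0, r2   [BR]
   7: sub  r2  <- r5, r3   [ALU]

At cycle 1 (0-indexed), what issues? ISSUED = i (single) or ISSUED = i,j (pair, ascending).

ISSUED = 1

0. add.ALU @i0  | RAW r2
1. beq.BR @i1  | no-port BR/MEM
2. ld.MEM @i2  | no-port MEM/BR
3. bne.BR;mulh.MUL @i3,i4  | pair
4. st.MEM @i5  | no-port MEM/BR
5. bne.BR;sub.ALU @i6,i7  | pair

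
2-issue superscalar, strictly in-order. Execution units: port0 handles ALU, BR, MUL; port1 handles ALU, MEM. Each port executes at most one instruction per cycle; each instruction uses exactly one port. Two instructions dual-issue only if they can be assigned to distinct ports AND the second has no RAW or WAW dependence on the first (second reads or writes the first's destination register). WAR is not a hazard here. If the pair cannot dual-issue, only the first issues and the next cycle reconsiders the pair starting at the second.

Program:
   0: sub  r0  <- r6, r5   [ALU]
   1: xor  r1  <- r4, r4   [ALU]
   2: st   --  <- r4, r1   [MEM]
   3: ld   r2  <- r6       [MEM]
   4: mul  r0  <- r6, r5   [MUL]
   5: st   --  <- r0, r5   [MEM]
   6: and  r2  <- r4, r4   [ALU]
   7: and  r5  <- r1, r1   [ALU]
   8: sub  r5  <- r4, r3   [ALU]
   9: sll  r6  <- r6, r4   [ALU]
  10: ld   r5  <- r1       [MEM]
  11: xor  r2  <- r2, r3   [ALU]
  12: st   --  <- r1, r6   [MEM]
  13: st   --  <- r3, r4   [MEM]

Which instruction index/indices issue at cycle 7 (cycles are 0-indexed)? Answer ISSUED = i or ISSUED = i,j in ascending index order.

c0: i0+i1 sub.ALU/xor.ALU  dual
c1: i2 st.MEM  no-port MEM/MEM
c2: i3+i4 ld.MEM/mul.MUL  dual
c3: i5+i6 st.MEM/and.ALU  dual
c4: i7 and.ALU  WAW r5
c5: i8+i9 sub.ALU/sll.ALU  dual
c6: i10+i11 ld.MEM/xor.ALU  dual
c7: i12 st.MEM  no-port MEM/MEM
c8: i13 st.MEM  tail

ISSUED = 12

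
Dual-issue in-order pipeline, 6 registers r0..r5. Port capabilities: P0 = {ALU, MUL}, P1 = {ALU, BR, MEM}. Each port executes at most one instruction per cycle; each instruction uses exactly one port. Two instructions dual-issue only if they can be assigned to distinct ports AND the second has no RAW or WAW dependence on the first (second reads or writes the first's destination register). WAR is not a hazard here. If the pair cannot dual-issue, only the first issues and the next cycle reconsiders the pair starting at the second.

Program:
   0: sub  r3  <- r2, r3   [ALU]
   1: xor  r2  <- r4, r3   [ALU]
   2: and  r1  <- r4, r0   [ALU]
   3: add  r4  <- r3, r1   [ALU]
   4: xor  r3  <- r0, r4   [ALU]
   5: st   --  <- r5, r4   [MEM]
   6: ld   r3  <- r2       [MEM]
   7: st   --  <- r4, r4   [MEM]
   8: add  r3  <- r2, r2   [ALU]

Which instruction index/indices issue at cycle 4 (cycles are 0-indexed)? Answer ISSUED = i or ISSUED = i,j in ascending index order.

[0] i0  sub  -- RAW r3
[1] i1&i2  xor;and  -- pair
[2] i3  add  -- RAW r4
[3] i4&i5  xor;st  -- pair
[4] i6  ld  -- no-port MEM/MEM
[5] i7&i8  st;add  -- pair

ISSUED = 6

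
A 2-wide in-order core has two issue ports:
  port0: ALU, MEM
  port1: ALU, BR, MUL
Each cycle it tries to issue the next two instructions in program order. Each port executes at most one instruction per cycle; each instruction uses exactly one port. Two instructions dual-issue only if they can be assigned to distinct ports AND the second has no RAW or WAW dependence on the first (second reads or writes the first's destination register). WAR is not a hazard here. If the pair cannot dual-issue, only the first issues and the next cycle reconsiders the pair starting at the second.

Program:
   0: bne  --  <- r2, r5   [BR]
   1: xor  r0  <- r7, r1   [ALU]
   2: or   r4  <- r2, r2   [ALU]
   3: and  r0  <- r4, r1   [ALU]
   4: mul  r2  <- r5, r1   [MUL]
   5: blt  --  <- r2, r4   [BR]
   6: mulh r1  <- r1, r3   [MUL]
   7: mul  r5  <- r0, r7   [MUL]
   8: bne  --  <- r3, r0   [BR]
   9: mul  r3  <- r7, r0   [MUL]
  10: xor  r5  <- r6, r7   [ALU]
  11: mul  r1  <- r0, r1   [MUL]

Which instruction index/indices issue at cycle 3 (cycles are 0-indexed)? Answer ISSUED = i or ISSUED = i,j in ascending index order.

ISSUED = 5

t=0 i0,i1:bne+xor ; 2-wide
t=1 i2:or ; RAW r4
t=2 i3,i4:and+mul ; 2-wide
t=3 i5:blt ; no-port BR/MUL
t=4 i6:mulh ; no-port MUL/MUL
t=5 i7:mul ; no-port MUL/BR
t=6 i8:bne ; no-port BR/MUL
t=7 i9,i10:mul+xor ; 2-wide
t=8 i11:mul ; tail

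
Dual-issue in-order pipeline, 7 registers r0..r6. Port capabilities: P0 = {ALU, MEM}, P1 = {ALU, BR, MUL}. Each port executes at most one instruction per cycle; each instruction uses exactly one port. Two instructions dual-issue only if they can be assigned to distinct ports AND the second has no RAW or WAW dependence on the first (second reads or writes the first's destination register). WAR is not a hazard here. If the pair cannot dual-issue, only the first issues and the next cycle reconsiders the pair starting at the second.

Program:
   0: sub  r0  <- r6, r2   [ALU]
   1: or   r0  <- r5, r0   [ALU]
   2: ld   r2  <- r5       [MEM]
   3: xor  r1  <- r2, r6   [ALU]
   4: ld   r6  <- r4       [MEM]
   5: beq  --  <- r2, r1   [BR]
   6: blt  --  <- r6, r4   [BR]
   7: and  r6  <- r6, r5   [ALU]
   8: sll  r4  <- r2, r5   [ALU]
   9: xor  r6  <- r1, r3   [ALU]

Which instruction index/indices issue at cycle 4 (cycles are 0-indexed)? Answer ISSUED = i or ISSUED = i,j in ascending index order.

0. sub.ALU @i0  | RAW+WAW r0
1. or.ALU;ld.MEM @i1&i2  | pair
2. xor.ALU;ld.MEM @i3&i4  | pair
3. beq.BR @i5  | no-port BR/BR
4. blt.BR;and.ALU @i6&i7  | pair
5. sll.ALU;xor.ALU @i8&i9  | pair

ISSUED = 6,7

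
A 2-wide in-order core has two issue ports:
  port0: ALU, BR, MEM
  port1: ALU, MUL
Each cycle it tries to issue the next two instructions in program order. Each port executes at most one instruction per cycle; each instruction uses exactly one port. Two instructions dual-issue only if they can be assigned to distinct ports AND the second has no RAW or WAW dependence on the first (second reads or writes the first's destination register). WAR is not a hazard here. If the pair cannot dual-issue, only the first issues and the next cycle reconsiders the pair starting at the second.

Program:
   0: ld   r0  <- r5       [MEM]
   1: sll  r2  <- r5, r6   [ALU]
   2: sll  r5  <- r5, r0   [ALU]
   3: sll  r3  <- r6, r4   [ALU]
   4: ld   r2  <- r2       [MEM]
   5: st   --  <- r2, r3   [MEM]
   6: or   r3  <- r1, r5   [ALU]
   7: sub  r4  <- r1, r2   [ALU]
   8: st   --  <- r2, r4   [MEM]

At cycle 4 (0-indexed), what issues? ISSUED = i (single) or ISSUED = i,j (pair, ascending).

c0: i0/i1 ld sll  2-wide
c1: i2/i3 sll sll  2-wide
c2: i4 ld  no-port MEM/MEM
c3: i5/i6 st or  2-wide
c4: i7 sub  RAW r4
c5: i8 st  tail

ISSUED = 7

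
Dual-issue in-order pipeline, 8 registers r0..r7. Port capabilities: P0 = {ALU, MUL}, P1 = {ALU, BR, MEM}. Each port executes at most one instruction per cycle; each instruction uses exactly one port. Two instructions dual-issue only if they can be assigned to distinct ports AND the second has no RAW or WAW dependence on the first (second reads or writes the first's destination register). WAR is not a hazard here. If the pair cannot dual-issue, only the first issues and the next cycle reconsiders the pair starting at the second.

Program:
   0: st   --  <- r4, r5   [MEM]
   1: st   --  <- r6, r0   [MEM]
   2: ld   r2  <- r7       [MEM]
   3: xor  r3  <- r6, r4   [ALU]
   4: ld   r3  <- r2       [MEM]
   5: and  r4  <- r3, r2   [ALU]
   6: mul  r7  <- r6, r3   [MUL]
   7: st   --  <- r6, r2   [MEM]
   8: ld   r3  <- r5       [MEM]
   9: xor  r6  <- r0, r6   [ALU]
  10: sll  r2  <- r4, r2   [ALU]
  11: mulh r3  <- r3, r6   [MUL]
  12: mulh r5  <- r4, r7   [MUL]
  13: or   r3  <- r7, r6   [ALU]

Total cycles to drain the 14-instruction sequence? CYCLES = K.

t=0 i0:st ; no-port MEM/MEM
t=1 i1:st ; no-port MEM/MEM
t=2 i2/i3:ld+xor ; pair
t=3 i4:ld ; RAW r3
t=4 i5/i6:and+mul ; pair
t=5 i7:st ; no-port MEM/MEM
t=6 i8/i9:ld+xor ; pair
t=7 i10/i11:sll+mulh ; pair
t=8 i12/i13:mulh+or ; pair

CYCLES = 9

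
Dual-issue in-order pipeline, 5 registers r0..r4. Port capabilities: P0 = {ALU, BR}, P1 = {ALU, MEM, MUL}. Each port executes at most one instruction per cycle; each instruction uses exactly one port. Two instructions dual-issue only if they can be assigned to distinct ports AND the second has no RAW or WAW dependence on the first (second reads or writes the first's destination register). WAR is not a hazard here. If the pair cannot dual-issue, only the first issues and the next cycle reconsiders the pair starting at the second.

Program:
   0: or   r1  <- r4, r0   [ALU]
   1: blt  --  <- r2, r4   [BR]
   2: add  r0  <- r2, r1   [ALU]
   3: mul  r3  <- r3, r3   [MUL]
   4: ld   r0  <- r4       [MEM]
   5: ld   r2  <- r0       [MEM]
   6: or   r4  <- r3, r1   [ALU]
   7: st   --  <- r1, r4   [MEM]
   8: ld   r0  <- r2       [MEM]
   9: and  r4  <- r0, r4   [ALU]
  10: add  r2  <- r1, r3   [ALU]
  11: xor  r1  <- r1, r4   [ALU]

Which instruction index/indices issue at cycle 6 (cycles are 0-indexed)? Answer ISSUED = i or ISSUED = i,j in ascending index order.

c0: i0,i1 or.ALU blt.BR  pair
c1: i2,i3 add.ALU mul.MUL  pair
c2: i4 ld.MEM  no-port MEM/MEM
c3: i5,i6 ld.MEM or.ALU  pair
c4: i7 st.MEM  no-port MEM/MEM
c5: i8 ld.MEM  RAW r0
c6: i9,i10 and.ALU add.ALU  pair
c7: i11 xor.ALU  tail

ISSUED = 9,10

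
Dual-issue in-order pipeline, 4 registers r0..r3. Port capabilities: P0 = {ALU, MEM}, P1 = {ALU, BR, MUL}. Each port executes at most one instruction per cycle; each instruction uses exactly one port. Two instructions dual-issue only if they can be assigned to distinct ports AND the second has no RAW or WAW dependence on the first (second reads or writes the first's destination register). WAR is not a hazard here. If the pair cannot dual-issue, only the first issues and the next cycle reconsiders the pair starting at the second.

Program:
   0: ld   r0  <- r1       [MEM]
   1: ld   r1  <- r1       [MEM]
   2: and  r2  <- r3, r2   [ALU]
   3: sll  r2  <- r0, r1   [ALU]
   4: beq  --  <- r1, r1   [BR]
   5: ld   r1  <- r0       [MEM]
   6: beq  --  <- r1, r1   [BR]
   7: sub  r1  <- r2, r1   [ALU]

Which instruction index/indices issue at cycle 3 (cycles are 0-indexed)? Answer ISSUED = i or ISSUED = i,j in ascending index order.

ISSUED = 5

[0] i0  ld  -- no-port MEM/MEM
[1] i1/i2  ld/and  -- dual
[2] i3/i4  sll/beq  -- dual
[3] i5  ld  -- RAW r1
[4] i6/i7  beq/sub  -- dual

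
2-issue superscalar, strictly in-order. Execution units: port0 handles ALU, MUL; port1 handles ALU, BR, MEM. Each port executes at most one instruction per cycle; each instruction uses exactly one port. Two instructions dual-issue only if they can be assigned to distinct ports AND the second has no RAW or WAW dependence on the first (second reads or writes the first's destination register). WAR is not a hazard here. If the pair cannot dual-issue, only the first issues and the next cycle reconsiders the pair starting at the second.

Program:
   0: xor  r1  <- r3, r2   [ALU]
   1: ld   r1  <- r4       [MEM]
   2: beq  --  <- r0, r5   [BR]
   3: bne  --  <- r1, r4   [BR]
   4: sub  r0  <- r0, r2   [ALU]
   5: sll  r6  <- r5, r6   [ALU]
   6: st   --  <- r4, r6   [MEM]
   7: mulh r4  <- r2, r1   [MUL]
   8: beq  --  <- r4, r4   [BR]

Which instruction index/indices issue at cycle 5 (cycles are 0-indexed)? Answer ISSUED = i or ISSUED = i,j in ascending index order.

ISSUED = 6,7

#0 head=0: xor.ALU i0 WAW r1
#1 head=1: ld.MEM i1 no-port MEM/BR
#2 head=2: beq.BR i2 no-port BR/BR
#3 head=3: bne.BR/sub.ALU i3&i4 pair
#4 head=5: sll.ALU i5 RAW r6
#5 head=6: st.MEM/mulh.MUL i6&i7 pair
#6 head=8: beq.BR i8 tail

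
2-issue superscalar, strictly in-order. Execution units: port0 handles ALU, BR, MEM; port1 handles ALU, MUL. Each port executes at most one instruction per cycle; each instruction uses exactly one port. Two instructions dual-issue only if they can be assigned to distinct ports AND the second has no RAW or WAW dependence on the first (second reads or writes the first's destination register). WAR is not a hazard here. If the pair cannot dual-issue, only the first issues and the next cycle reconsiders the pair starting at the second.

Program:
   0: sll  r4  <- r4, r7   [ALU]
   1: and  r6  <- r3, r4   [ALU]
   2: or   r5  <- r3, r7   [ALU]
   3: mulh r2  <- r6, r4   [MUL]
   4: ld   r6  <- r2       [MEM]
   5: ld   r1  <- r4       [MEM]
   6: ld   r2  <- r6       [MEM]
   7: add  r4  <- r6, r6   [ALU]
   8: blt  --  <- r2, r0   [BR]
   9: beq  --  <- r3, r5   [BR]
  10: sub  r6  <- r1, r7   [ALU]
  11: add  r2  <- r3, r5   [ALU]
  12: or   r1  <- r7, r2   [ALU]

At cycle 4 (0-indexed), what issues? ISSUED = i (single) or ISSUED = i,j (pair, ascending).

ISSUED = 5

c0: i0 sll.ALU  RAW r4
c1: i1,i2 and.ALU;or.ALU  2-wide
c2: i3 mulh.MUL  RAW r2
c3: i4 ld.MEM  no-port MEM/MEM
c4: i5 ld.MEM  no-port MEM/MEM
c5: i6,i7 ld.MEM;add.ALU  2-wide
c6: i8 blt.BR  no-port BR/BR
c7: i9,i10 beq.BR;sub.ALU  2-wide
c8: i11 add.ALU  RAW r2
c9: i12 or.ALU  tail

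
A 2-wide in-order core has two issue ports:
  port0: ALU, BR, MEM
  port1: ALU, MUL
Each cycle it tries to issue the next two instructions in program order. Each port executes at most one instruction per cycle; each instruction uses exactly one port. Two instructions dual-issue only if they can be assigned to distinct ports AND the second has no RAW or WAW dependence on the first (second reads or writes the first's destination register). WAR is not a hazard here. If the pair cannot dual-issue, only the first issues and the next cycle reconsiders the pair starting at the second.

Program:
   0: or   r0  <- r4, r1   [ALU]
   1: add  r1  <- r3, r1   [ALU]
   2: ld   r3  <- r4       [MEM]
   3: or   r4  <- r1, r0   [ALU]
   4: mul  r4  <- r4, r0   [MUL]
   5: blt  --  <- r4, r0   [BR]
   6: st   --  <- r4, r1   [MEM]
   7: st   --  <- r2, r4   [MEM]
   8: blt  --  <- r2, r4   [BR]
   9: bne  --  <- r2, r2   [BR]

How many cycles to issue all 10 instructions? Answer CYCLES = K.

t=0 i0,i1:or.ALU;add.ALU ; pair
t=1 i2,i3:ld.MEM;or.ALU ; pair
t=2 i4:mul.MUL ; RAW r4
t=3 i5:blt.BR ; no-port BR/MEM
t=4 i6:st.MEM ; no-port MEM/MEM
t=5 i7:st.MEM ; no-port MEM/BR
t=6 i8:blt.BR ; no-port BR/BR
t=7 i9:bne.BR ; tail

CYCLES = 8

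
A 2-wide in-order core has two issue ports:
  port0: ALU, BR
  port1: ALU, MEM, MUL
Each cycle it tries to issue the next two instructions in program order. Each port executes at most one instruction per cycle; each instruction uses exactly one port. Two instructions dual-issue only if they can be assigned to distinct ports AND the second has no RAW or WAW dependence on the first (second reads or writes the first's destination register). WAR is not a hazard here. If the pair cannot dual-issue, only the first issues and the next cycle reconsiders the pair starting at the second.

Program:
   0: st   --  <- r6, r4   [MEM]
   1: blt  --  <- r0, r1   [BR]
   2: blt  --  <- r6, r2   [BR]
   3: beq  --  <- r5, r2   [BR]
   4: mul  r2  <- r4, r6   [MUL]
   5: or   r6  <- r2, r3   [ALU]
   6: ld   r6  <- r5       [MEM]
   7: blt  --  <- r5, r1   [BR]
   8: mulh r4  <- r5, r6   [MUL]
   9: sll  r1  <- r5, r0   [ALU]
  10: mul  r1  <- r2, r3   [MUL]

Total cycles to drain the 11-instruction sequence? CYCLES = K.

CYCLES = 7

[0] i0,i1  st.MEM blt.BR  -- 2-wide
[1] i2  blt.BR  -- no-port BR/BR
[2] i3,i4  beq.BR mul.MUL  -- 2-wide
[3] i5  or.ALU  -- WAW r6
[4] i6,i7  ld.MEM blt.BR  -- 2-wide
[5] i8,i9  mulh.MUL sll.ALU  -- 2-wide
[6] i10  mul.MUL  -- tail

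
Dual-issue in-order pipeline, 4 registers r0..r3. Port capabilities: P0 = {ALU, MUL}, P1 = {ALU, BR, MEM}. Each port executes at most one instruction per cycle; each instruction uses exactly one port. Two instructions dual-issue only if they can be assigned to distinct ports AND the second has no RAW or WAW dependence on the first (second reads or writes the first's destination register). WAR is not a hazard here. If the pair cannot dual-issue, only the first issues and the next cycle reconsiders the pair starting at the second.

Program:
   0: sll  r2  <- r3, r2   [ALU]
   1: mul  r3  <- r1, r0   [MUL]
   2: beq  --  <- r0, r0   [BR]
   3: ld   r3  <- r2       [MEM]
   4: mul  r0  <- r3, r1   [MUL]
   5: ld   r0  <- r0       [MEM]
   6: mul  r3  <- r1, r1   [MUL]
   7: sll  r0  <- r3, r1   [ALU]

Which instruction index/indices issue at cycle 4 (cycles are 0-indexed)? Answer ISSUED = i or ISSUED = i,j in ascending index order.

ISSUED = 5,6

[0] i0/i1  sll.ALU/mul.MUL  -- dual
[1] i2  beq.BR  -- no-port BR/MEM
[2] i3  ld.MEM  -- RAW r3
[3] i4  mul.MUL  -- RAW+WAW r0
[4] i5/i6  ld.MEM/mul.MUL  -- dual
[5] i7  sll.ALU  -- tail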